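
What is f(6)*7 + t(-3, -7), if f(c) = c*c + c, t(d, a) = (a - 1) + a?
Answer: 279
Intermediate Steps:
t(d, a) = -1 + 2*a (t(d, a) = (-1 + a) + a = -1 + 2*a)
f(c) = c + c**2 (f(c) = c**2 + c = c + c**2)
f(6)*7 + t(-3, -7) = (6*(1 + 6))*7 + (-1 + 2*(-7)) = (6*7)*7 + (-1 - 14) = 42*7 - 15 = 294 - 15 = 279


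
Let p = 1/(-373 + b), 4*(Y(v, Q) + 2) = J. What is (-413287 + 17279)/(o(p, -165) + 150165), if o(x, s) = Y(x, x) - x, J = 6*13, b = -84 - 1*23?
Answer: -190083840/72087601 ≈ -2.6368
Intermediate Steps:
b = -107 (b = -84 - 23 = -107)
J = 78
Y(v, Q) = 35/2 (Y(v, Q) = -2 + (¼)*78 = -2 + 39/2 = 35/2)
p = -1/480 (p = 1/(-373 - 107) = 1/(-480) = -1/480 ≈ -0.0020833)
o(x, s) = 35/2 - x
(-413287 + 17279)/(o(p, -165) + 150165) = (-413287 + 17279)/((35/2 - 1*(-1/480)) + 150165) = -396008/((35/2 + 1/480) + 150165) = -396008/(8401/480 + 150165) = -396008/72087601/480 = -396008*480/72087601 = -190083840/72087601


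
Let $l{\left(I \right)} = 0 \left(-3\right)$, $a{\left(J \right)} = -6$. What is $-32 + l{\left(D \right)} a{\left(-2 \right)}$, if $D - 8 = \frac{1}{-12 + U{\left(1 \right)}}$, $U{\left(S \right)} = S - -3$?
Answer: $-32$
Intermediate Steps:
$U{\left(S \right)} = 3 + S$ ($U{\left(S \right)} = S + 3 = 3 + S$)
$D = \frac{63}{8}$ ($D = 8 + \frac{1}{-12 + \left(3 + 1\right)} = 8 + \frac{1}{-12 + 4} = 8 + \frac{1}{-8} = 8 - \frac{1}{8} = \frac{63}{8} \approx 7.875$)
$l{\left(I \right)} = 0$
$-32 + l{\left(D \right)} a{\left(-2 \right)} = -32 + 0 \left(-6\right) = -32 + 0 = -32$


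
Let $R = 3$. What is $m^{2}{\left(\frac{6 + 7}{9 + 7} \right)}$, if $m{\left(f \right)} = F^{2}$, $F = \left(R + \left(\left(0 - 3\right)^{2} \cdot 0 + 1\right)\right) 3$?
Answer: $20736$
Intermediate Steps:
$F = 12$ ($F = \left(3 + \left(\left(0 - 3\right)^{2} \cdot 0 + 1\right)\right) 3 = \left(3 + \left(\left(-3\right)^{2} \cdot 0 + 1\right)\right) 3 = \left(3 + \left(9 \cdot 0 + 1\right)\right) 3 = \left(3 + \left(0 + 1\right)\right) 3 = \left(3 + 1\right) 3 = 4 \cdot 3 = 12$)
$m{\left(f \right)} = 144$ ($m{\left(f \right)} = 12^{2} = 144$)
$m^{2}{\left(\frac{6 + 7}{9 + 7} \right)} = 144^{2} = 20736$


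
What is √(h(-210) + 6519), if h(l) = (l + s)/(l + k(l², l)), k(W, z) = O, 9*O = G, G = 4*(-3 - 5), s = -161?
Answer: √25065714/62 ≈ 80.751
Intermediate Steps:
G = -32 (G = 4*(-8) = -32)
O = -32/9 (O = (⅑)*(-32) = -32/9 ≈ -3.5556)
k(W, z) = -32/9
h(l) = (-161 + l)/(-32/9 + l) (h(l) = (l - 161)/(l - 32/9) = (-161 + l)/(-32/9 + l))
√(h(-210) + 6519) = √(9*(-161 - 210)/(-32 + 9*(-210)) + 6519) = √(9*(-371)/(-32 - 1890) + 6519) = √(9*(-371)/(-1922) + 6519) = √(9*(-1/1922)*(-371) + 6519) = √(3339/1922 + 6519) = √(12532857/1922) = √25065714/62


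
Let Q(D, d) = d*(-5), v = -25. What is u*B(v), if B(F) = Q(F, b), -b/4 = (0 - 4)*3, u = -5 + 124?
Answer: -28560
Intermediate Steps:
u = 119
b = 48 (b = -4*(0 - 4)*3 = -(-16)*3 = -4*(-12) = 48)
Q(D, d) = -5*d
B(F) = -240 (B(F) = -5*48 = -240)
u*B(v) = 119*(-240) = -28560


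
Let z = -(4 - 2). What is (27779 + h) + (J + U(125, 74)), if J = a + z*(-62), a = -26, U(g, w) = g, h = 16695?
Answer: 44697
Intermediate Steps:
z = -2 (z = -1*2 = -2)
J = 98 (J = -26 - 2*(-62) = -26 + 124 = 98)
(27779 + h) + (J + U(125, 74)) = (27779 + 16695) + (98 + 125) = 44474 + 223 = 44697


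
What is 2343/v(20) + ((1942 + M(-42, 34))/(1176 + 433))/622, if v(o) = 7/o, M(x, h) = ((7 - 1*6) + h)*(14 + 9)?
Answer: 46897413509/7005586 ≈ 6694.3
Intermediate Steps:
M(x, h) = 23 + 23*h (M(x, h) = ((7 - 6) + h)*23 = (1 + h)*23 = 23 + 23*h)
2343/v(20) + ((1942 + M(-42, 34))/(1176 + 433))/622 = 2343/((7/20)) + ((1942 + (23 + 23*34))/(1176 + 433))/622 = 2343/((7*(1/20))) + ((1942 + (23 + 782))/1609)*(1/622) = 2343/(7/20) + ((1942 + 805)*(1/1609))*(1/622) = 2343*(20/7) + (2747*(1/1609))*(1/622) = 46860/7 + (2747/1609)*(1/622) = 46860/7 + 2747/1000798 = 46897413509/7005586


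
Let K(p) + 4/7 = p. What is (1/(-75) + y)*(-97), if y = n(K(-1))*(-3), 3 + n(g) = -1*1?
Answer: -87203/75 ≈ -1162.7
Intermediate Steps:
K(p) = -4/7 + p
n(g) = -4 (n(g) = -3 - 1*1 = -3 - 1 = -4)
y = 12 (y = -4*(-3) = 12)
(1/(-75) + y)*(-97) = (1/(-75) + 12)*(-97) = (-1/75 + 12)*(-97) = (899/75)*(-97) = -87203/75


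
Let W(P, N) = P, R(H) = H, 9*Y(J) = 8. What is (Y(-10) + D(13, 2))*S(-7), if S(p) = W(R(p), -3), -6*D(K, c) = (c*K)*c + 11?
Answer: 1211/18 ≈ 67.278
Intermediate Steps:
D(K, c) = -11/6 - K*c**2/6 (D(K, c) = -((c*K)*c + 11)/6 = -((K*c)*c + 11)/6 = -(K*c**2 + 11)/6 = -(11 + K*c**2)/6 = -11/6 - K*c**2/6)
Y(J) = 8/9 (Y(J) = (1/9)*8 = 8/9)
S(p) = p
(Y(-10) + D(13, 2))*S(-7) = (8/9 + (-11/6 - 1/6*13*2**2))*(-7) = (8/9 + (-11/6 - 1/6*13*4))*(-7) = (8/9 + (-11/6 - 26/3))*(-7) = (8/9 - 21/2)*(-7) = -173/18*(-7) = 1211/18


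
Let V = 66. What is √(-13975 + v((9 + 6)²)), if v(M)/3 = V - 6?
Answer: I*√13795 ≈ 117.45*I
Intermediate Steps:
v(M) = 180 (v(M) = 3*(66 - 6) = 3*60 = 180)
√(-13975 + v((9 + 6)²)) = √(-13975 + 180) = √(-13795) = I*√13795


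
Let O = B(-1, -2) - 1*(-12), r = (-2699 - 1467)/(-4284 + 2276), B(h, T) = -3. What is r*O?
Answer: 18747/1004 ≈ 18.672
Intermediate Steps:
r = 2083/1004 (r = -4166/(-2008) = -4166*(-1/2008) = 2083/1004 ≈ 2.0747)
O = 9 (O = -3 - 1*(-12) = -3 + 12 = 9)
r*O = (2083/1004)*9 = 18747/1004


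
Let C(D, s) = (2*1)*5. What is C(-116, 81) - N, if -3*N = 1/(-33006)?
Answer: 990179/99018 ≈ 10.000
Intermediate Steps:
C(D, s) = 10 (C(D, s) = 2*5 = 10)
N = 1/99018 (N = -⅓/(-33006) = -⅓*(-1/33006) = 1/99018 ≈ 1.0099e-5)
C(-116, 81) - N = 10 - 1*1/99018 = 10 - 1/99018 = 990179/99018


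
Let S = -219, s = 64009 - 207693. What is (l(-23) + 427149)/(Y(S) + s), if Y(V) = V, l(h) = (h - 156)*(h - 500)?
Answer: -520766/143903 ≈ -3.6189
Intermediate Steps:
l(h) = (-500 + h)*(-156 + h) (l(h) = (-156 + h)*(-500 + h) = (-500 + h)*(-156 + h))
s = -143684
(l(-23) + 427149)/(Y(S) + s) = ((78000 + (-23)² - 656*(-23)) + 427149)/(-219 - 143684) = ((78000 + 529 + 15088) + 427149)/(-143903) = (93617 + 427149)*(-1/143903) = 520766*(-1/143903) = -520766/143903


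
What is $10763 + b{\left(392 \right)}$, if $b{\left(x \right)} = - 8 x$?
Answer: $7627$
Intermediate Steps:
$10763 + b{\left(392 \right)} = 10763 - 3136 = 7627$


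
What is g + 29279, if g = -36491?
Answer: -7212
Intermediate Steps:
g + 29279 = -36491 + 29279 = -7212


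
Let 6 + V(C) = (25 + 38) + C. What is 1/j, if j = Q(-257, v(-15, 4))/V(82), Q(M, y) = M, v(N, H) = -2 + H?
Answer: -139/257 ≈ -0.54086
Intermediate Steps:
V(C) = 57 + C (V(C) = -6 + ((25 + 38) + C) = -6 + (63 + C) = 57 + C)
j = -257/139 (j = -257/(57 + 82) = -257/139 ≈ -1.8489)
1/j = 1/(-257/139) = -139/257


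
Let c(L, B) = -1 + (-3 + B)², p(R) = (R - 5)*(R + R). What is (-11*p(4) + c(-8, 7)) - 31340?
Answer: -31237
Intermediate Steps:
p(R) = 2*R*(-5 + R) (p(R) = (-5 + R)*(2*R) = 2*R*(-5 + R))
(-11*p(4) + c(-8, 7)) - 31340 = (-22*4*(-5 + 4) + (-1 + (-3 + 7)²)) - 31340 = (-22*4*(-1) + (-1 + 4²)) - 31340 = (-11*(-8) + (-1 + 16)) - 31340 = (88 + 15) - 31340 = 103 - 31340 = -31237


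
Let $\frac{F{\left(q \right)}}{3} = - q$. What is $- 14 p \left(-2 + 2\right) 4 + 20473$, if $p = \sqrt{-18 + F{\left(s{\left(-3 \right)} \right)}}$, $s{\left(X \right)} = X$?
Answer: $20473$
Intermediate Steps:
$F{\left(q \right)} = - 3 q$ ($F{\left(q \right)} = 3 \left(- q\right) = - 3 q$)
$p = 3 i$ ($p = \sqrt{-18 - -9} = \sqrt{-18 + 9} = \sqrt{-9} = 3 i \approx 3.0 i$)
$- 14 p \left(-2 + 2\right) 4 + 20473 = - 14 \cdot 3 i \left(-2 + 2\right) 4 + 20473 = - 42 i 0 \cdot 4 + 20473 = - 42 i 0 + 20473 = 0 + 20473 = 20473$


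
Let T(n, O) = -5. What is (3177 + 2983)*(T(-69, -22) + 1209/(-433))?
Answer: -20783840/433 ≈ -48000.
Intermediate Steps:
(3177 + 2983)*(T(-69, -22) + 1209/(-433)) = (3177 + 2983)*(-5 + 1209/(-433)) = 6160*(-5 + 1209*(-1/433)) = 6160*(-5 - 1209/433) = 6160*(-3374/433) = -20783840/433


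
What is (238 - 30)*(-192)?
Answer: -39936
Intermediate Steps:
(238 - 30)*(-192) = 208*(-192) = -39936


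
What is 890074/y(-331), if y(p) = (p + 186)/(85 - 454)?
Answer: 328437306/145 ≈ 2.2651e+6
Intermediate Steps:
y(p) = -62/123 - p/369 (y(p) = (186 + p)/(-369) = (186 + p)*(-1/369) = -62/123 - p/369)
890074/y(-331) = 890074/(-62/123 - 1/369*(-331)) = 890074/(-62/123 + 331/369) = 890074/(145/369) = 890074*(369/145) = 328437306/145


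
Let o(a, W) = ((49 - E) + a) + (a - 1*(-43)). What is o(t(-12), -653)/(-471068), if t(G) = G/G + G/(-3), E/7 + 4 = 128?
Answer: 383/235534 ≈ 0.0016261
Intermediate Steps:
E = 868 (E = -28 + 7*128 = -28 + 896 = 868)
t(G) = 1 - G/3 (t(G) = 1 + G*(-⅓) = 1 - G/3)
o(a, W) = -776 + 2*a (o(a, W) = ((49 - 1*868) + a) + (a - 1*(-43)) = ((49 - 868) + a) + (a + 43) = (-819 + a) + (43 + a) = -776 + 2*a)
o(t(-12), -653)/(-471068) = (-776 + 2*(1 - ⅓*(-12)))/(-471068) = (-776 + 2*(1 + 4))*(-1/471068) = (-776 + 2*5)*(-1/471068) = (-776 + 10)*(-1/471068) = -766*(-1/471068) = 383/235534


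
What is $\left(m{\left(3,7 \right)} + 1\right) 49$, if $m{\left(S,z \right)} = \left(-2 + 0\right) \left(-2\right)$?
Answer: $245$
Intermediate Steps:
$m{\left(S,z \right)} = 4$ ($m{\left(S,z \right)} = \left(-2\right) \left(-2\right) = 4$)
$\left(m{\left(3,7 \right)} + 1\right) 49 = \left(4 + 1\right) 49 = 5 \cdot 49 = 245$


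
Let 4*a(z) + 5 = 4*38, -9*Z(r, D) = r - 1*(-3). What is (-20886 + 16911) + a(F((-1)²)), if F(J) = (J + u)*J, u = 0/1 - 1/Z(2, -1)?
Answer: -15753/4 ≈ -3938.3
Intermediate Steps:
Z(r, D) = -⅓ - r/9 (Z(r, D) = -(r - 1*(-3))/9 = -(r + 3)/9 = -(3 + r)/9 = -⅓ - r/9)
u = 9/5 (u = 0/1 - 1/(-⅓ - ⅑*2) = 0*1 - 1/(-⅓ - 2/9) = 0 - 1/(-5/9) = 0 - 1*(-9/5) = 0 + 9/5 = 9/5 ≈ 1.8000)
F(J) = J*(9/5 + J) (F(J) = (J + 9/5)*J = (9/5 + J)*J = J*(9/5 + J))
a(z) = 147/4 (a(z) = -5/4 + (4*38)/4 = -5/4 + (¼)*152 = -5/4 + 38 = 147/4)
(-20886 + 16911) + a(F((-1)²)) = (-20886 + 16911) + 147/4 = -3975 + 147/4 = -15753/4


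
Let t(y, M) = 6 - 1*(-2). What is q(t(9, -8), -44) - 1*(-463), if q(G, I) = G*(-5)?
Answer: 423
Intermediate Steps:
t(y, M) = 8 (t(y, M) = 6 + 2 = 8)
q(G, I) = -5*G
q(t(9, -8), -44) - 1*(-463) = -5*8 - 1*(-463) = -40 + 463 = 423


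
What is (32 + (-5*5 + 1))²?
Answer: 64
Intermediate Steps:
(32 + (-5*5 + 1))² = (32 + (-25 + 1))² = (32 - 24)² = 8² = 64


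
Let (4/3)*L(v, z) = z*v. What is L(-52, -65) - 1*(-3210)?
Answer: 5745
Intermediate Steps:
L(v, z) = 3*v*z/4 (L(v, z) = 3*(z*v)/4 = 3*(v*z)/4 = 3*v*z/4)
L(-52, -65) - 1*(-3210) = (¾)*(-52)*(-65) - 1*(-3210) = 2535 + 3210 = 5745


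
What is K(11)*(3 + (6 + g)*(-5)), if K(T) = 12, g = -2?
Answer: -204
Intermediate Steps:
K(11)*(3 + (6 + g)*(-5)) = 12*(3 + (6 - 2)*(-5)) = 12*(3 + 4*(-5)) = 12*(3 - 20) = 12*(-17) = -204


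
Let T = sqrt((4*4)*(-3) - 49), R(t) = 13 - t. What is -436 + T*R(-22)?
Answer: -436 + 35*I*sqrt(97) ≈ -436.0 + 344.71*I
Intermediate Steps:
T = I*sqrt(97) (T = sqrt(16*(-3) - 49) = sqrt(-48 - 49) = sqrt(-97) = I*sqrt(97) ≈ 9.8489*I)
-436 + T*R(-22) = -436 + (I*sqrt(97))*(13 - 1*(-22)) = -436 + (I*sqrt(97))*(13 + 22) = -436 + (I*sqrt(97))*35 = -436 + 35*I*sqrt(97)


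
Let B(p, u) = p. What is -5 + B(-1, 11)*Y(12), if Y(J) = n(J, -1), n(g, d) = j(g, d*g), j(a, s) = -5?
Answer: 0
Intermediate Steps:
n(g, d) = -5
Y(J) = -5
-5 + B(-1, 11)*Y(12) = -5 - 1*(-5) = -5 + 5 = 0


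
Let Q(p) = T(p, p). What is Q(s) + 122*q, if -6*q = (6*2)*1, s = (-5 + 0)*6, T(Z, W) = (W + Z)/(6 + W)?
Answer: -483/2 ≈ -241.50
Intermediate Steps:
T(Z, W) = (W + Z)/(6 + W)
s = -30 (s = -5*6 = -30)
Q(p) = 2*p/(6 + p) (Q(p) = (p + p)/(6 + p) = (2*p)/(6 + p) = 2*p/(6 + p))
q = -2 (q = -6*2/6 = -2 ≈ -2.0000)
Q(s) + 122*q = 2*(-30)/(6 - 30) + 122*(-2) = 2*(-30)/(-24) - 244 = 2*(-30)*(-1/24) - 244 = 5/2 - 244 = -483/2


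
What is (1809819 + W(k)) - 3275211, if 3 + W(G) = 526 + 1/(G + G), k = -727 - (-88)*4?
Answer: -1098651751/750 ≈ -1.4649e+6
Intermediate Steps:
k = -375 (k = -727 - 1*(-352) = -727 + 352 = -375)
W(G) = 523 + 1/(2*G) (W(G) = -3 + (526 + 1/(G + G)) = -3 + (526 + 1/(2*G)) = 523 + 1/(2*G))
(1809819 + W(k)) - 3275211 = (1809819 + (523 + (1/2)/(-375))) - 3275211 = (1809819 + (523 + (1/2)*(-1/375))) - 3275211 = (1809819 + (523 - 1/750)) - 3275211 = (1809819 + 392249/750) - 3275211 = 1357756499/750 - 3275211 = -1098651751/750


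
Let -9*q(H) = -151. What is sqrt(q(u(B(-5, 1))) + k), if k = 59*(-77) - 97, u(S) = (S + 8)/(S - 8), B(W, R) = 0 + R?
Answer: I*sqrt(41609)/3 ≈ 67.994*I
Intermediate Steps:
B(W, R) = R
u(S) = (8 + S)/(-8 + S)
q(H) = 151/9 (q(H) = -1/9*(-151) = 151/9)
k = -4640 (k = -4543 - 97 = -4640)
sqrt(q(u(B(-5, 1))) + k) = sqrt(151/9 - 4640) = sqrt(-41609/9) = I*sqrt(41609)/3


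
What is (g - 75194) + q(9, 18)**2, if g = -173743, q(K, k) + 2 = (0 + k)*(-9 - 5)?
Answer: -184421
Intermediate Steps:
q(K, k) = -2 - 14*k (q(K, k) = -2 + (0 + k)*(-9 - 5) = -2 + k*(-14) = -2 - 14*k)
(g - 75194) + q(9, 18)**2 = (-173743 - 75194) + (-2 - 14*18)**2 = -248937 + (-2 - 252)**2 = -248937 + (-254)**2 = -248937 + 64516 = -184421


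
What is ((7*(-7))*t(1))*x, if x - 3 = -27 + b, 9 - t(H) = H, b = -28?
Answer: 20384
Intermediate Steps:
t(H) = 9 - H
x = -52 (x = 3 + (-27 - 28) = 3 - 55 = -52)
((7*(-7))*t(1))*x = ((7*(-7))*(9 - 1*1))*(-52) = -49*(9 - 1)*(-52) = -49*8*(-52) = -392*(-52) = 20384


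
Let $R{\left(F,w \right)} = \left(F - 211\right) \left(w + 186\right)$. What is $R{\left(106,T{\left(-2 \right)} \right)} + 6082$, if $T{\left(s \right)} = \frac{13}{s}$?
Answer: $- \frac{25531}{2} \approx -12766.0$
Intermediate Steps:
$R{\left(F,w \right)} = \left(-211 + F\right) \left(186 + w\right)$
$R{\left(106,T{\left(-2 \right)} \right)} + 6082 = \left(-39246 - 211 \frac{13}{-2} + 186 \cdot 106 + 106 \frac{13}{-2}\right) + 6082 = \left(-39246 - 211 \cdot 13 \left(- \frac{1}{2}\right) + 19716 + 106 \cdot 13 \left(- \frac{1}{2}\right)\right) + 6082 = \left(-39246 - - \frac{2743}{2} + 19716 + 106 \left(- \frac{13}{2}\right)\right) + 6082 = \left(-39246 + \frac{2743}{2} + 19716 - 689\right) + 6082 = - \frac{37695}{2} + 6082 = - \frac{25531}{2}$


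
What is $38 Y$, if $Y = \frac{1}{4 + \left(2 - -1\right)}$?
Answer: $\frac{38}{7} \approx 5.4286$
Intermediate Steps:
$Y = \frac{1}{7}$ ($Y = \frac{1}{4 + \left(2 + 1\right)} = \frac{1}{4 + 3} = \frac{1}{7} \approx 0.14286$)
$38 Y = 38 \cdot \frac{1}{7} = \frac{38}{7}$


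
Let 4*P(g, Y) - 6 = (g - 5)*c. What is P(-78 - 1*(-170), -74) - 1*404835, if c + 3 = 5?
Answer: -404790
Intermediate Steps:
c = 2 (c = -3 + 5 = 2)
P(g, Y) = -1 + g/2 (P(g, Y) = 3/2 + ((g - 5)*2)/4 = 3/2 + ((-5 + g)*2)/4 = 3/2 + (-10 + 2*g)/4 = 3/2 + (-5/2 + g/2) = -1 + g/2)
P(-78 - 1*(-170), -74) - 1*404835 = (-1 + (-78 - 1*(-170))/2) - 1*404835 = (-1 + (-78 + 170)/2) - 404835 = (-1 + (1/2)*92) - 404835 = (-1 + 46) - 404835 = 45 - 404835 = -404790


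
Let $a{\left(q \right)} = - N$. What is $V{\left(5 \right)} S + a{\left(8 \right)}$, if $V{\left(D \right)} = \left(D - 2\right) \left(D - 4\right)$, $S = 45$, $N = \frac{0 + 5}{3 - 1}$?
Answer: $\frac{265}{2} \approx 132.5$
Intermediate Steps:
$N = \frac{5}{2} \approx 2.5$
$V{\left(D \right)} = \left(-4 + D\right) \left(-2 + D\right)$ ($V{\left(D \right)} = \left(-2 + D\right) \left(-4 + D\right) = \left(-4 + D\right) \left(-2 + D\right)$)
$a{\left(q \right)} = - \frac{5}{2}$ ($a{\left(q \right)} = \left(-1\right) \frac{5}{2} = - \frac{5}{2}$)
$V{\left(5 \right)} S + a{\left(8 \right)} = \left(8 + 5^{2} - 30\right) 45 - \frac{5}{2} = \left(8 + 25 - 30\right) 45 - \frac{5}{2} = 3 \cdot 45 - \frac{5}{2} = 135 - \frac{5}{2} = \frac{265}{2}$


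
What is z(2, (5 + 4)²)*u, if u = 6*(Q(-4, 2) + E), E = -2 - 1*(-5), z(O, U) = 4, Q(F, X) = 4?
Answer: 168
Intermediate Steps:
E = 3 (E = -2 + 5 = 3)
u = 42 (u = 6*(4 + 3) = 6*7 = 42)
z(2, (5 + 4)²)*u = 4*42 = 168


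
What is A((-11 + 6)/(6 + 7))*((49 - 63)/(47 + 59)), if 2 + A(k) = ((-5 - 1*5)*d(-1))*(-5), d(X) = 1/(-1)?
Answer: 364/53 ≈ 6.8679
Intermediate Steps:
d(X) = -1 (d(X) = 1*(-1) = -1)
A(k) = -52 (A(k) = -2 + ((-5 - 1*5)*(-1))*(-5) = -2 + ((-5 - 5)*(-1))*(-5) = -2 - 10*(-1)*(-5) = -2 + 10*(-5) = -2 - 50 = -52)
A((-11 + 6)/(6 + 7))*((49 - 63)/(47 + 59)) = -52*(49 - 63)/(47 + 59) = -(-728)/106 = -52*(-7/53) = 364/53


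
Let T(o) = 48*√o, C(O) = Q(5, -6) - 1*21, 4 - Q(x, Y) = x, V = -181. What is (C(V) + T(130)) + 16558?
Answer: 16536 + 48*√130 ≈ 17083.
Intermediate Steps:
Q(x, Y) = 4 - x
C(O) = -22 (C(O) = (4 - 1*5) - 1*21 = (4 - 5) - 21 = -1 - 21 = -22)
(C(V) + T(130)) + 16558 = (-22 + 48*√130) + 16558 = 16536 + 48*√130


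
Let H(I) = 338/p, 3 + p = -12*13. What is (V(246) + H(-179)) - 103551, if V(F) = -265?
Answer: -16507082/159 ≈ -1.0382e+5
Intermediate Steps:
p = -159 (p = -3 - 12*13 = -3 - 156 = -159)
H(I) = -338/159 (H(I) = 338/(-159) = 338*(-1/159) = -338/159)
(V(246) + H(-179)) - 103551 = (-265 - 338/159) - 103551 = -42473/159 - 103551 = -16507082/159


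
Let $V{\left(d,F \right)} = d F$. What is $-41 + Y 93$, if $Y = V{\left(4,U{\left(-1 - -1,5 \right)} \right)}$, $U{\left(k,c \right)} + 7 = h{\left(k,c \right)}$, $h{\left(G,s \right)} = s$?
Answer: $-785$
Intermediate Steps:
$U{\left(k,c \right)} = -7 + c$
$V{\left(d,F \right)} = F d$
$Y = -8$ ($Y = \left(-7 + 5\right) 4 = \left(-2\right) 4 = -8$)
$-41 + Y 93 = -41 - 744 = -785$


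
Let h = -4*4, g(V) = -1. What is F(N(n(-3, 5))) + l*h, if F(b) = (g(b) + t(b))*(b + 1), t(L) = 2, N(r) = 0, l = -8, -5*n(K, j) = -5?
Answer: 129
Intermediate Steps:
n(K, j) = 1 (n(K, j) = -⅕*(-5) = 1)
h = -16
F(b) = 1 + b (F(b) = (-1 + 2)*(b + 1) = 1*(1 + b) = 1 + b)
F(N(n(-3, 5))) + l*h = (1 + 0) - 8*(-16) = 1 + 128 = 129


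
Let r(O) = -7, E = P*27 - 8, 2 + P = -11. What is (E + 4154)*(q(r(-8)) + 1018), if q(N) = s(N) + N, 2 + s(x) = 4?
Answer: 3844335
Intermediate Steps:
P = -13 (P = -2 - 11 = -13)
s(x) = 2 (s(x) = -2 + 4 = 2)
E = -359 (E = -13*27 - 8 = -351 - 8 = -359)
q(N) = 2 + N
(E + 4154)*(q(r(-8)) + 1018) = (-359 + 4154)*((2 - 7) + 1018) = 3795*(-5 + 1018) = 3795*1013 = 3844335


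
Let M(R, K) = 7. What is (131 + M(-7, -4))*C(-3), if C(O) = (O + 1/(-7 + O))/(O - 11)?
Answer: 2139/70 ≈ 30.557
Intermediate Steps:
C(O) = (O + 1/(-7 + O))/(-11 + O)
(131 + M(-7, -4))*C(-3) = (131 + 7)*((1 + (-3)² - 7*(-3))/(77 + (-3)² - 18*(-3))) = 138*((1 + 9 + 21)/(77 + 9 + 54)) = 138*(31/140) = 2139/70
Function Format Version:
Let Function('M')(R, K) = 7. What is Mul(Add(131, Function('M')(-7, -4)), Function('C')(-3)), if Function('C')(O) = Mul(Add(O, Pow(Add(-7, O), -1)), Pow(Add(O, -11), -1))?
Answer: Rational(2139, 70) ≈ 30.557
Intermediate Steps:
Function('C')(O) = Mul(Pow(Add(-11, O), -1), Add(O, Pow(Add(-7, O), -1))) (Function('C')(O) = Mul(Add(O, Pow(Add(-7, O), -1)), Pow(Add(-11, O), -1)) = Mul(Pow(Add(-11, O), -1), Add(O, Pow(Add(-7, O), -1))))
Mul(Add(131, Function('M')(-7, -4)), Function('C')(-3)) = Mul(Add(131, 7), Mul(Pow(Add(77, Pow(-3, 2), Mul(-18, -3)), -1), Add(1, Pow(-3, 2), Mul(-7, -3)))) = Mul(138, Mul(Pow(Add(77, 9, 54), -1), Add(1, 9, 21))) = Mul(138, Mul(Pow(140, -1), 31)) = Mul(138, Mul(Rational(1, 140), 31)) = Mul(138, Rational(31, 140)) = Rational(2139, 70)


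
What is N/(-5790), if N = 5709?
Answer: -1903/1930 ≈ -0.98601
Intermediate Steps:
N/(-5790) = 5709/(-5790) = 5709*(-1/5790) = -1903/1930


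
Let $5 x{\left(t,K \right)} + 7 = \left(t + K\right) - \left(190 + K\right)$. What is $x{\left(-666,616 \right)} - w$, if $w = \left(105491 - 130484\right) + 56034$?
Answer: $- \frac{156068}{5} \approx -31214.0$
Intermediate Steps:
$x{\left(t,K \right)} = - \frac{197}{5} + \frac{t}{5}$ ($x{\left(t,K \right)} = - \frac{7}{5} + \frac{\left(t + K\right) - \left(190 + K\right)}{5} = - \frac{7}{5} + \frac{\left(K + t\right) - \left(190 + K\right)}{5} = - \frac{7}{5} + \frac{-190 + t}{5} = - \frac{7}{5} + \left(-38 + \frac{t}{5}\right) = - \frac{197}{5} + \frac{t}{5}$)
$w = 31041$ ($w = -24993 + 56034 = 31041$)
$x{\left(-666,616 \right)} - w = \left(- \frac{197}{5} + \frac{1}{5} \left(-666\right)\right) - 31041 = \left(- \frac{197}{5} - \frac{666}{5}\right) - 31041 = - \frac{863}{5} - 31041 = - \frac{156068}{5}$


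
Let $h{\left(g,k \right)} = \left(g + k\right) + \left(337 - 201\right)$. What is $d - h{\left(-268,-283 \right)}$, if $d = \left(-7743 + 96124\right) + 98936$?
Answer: $187732$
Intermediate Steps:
$d = 187317$ ($d = 88381 + 98936 = 187317$)
$h{\left(g,k \right)} = 136 + g + k$ ($h{\left(g,k \right)} = \left(g + k\right) + \left(337 - 201\right) = \left(g + k\right) + 136 = 136 + g + k$)
$d - h{\left(-268,-283 \right)} = 187317 - \left(136 - 268 - 283\right) = 187317 - -415 = 187317 + 415 = 187732$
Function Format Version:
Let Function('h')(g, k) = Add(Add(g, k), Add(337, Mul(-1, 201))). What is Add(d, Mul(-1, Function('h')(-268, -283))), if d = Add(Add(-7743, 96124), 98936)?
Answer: 187732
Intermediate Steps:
d = 187317 (d = Add(88381, 98936) = 187317)
Function('h')(g, k) = Add(136, g, k) (Function('h')(g, k) = Add(Add(g, k), Add(337, -201)) = Add(Add(g, k), 136) = Add(136, g, k))
Add(d, Mul(-1, Function('h')(-268, -283))) = Add(187317, Mul(-1, Add(136, -268, -283))) = Add(187317, Mul(-1, -415)) = Add(187317, 415) = 187732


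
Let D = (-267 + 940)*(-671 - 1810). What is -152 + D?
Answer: -1669865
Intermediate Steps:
D = -1669713 (D = 673*(-2481) = -1669713)
-152 + D = -152 - 1669713 = -1669865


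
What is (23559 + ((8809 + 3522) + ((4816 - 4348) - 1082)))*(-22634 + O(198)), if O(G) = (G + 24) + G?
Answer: -783621064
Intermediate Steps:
O(G) = 24 + 2*G (O(G) = (24 + G) + G = 24 + 2*G)
(23559 + ((8809 + 3522) + ((4816 - 4348) - 1082)))*(-22634 + O(198)) = (23559 + ((8809 + 3522) + ((4816 - 4348) - 1082)))*(-22634 + (24 + 2*198)) = (23559 + (12331 + (468 - 1082)))*(-22634 + (24 + 396)) = (23559 + (12331 - 614))*(-22634 + 420) = (23559 + 11717)*(-22214) = 35276*(-22214) = -783621064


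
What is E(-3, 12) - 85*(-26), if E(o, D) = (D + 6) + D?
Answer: 2240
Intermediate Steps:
E(o, D) = 6 + 2*D (E(o, D) = (6 + D) + D = 6 + 2*D)
E(-3, 12) - 85*(-26) = (6 + 2*12) - 85*(-26) = (6 + 24) + 2210 = 30 + 2210 = 2240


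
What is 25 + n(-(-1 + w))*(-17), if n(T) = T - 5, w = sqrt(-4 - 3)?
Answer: 93 + 17*I*sqrt(7) ≈ 93.0 + 44.978*I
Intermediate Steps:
w = I*sqrt(7) (w = sqrt(-7) = I*sqrt(7) ≈ 2.6458*I)
n(T) = -5 + T
25 + n(-(-1 + w))*(-17) = 25 + (-5 - (-1 + I*sqrt(7)))*(-17) = 25 + (-5 + (1 - I*sqrt(7)))*(-17) = 25 + (-4 - I*sqrt(7))*(-17) = 25 + (68 + 17*I*sqrt(7)) = 93 + 17*I*sqrt(7)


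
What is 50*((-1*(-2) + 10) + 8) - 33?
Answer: 967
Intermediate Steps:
50*((-1*(-2) + 10) + 8) - 33 = 50*((2 + 10) + 8) - 33 = 50*(12 + 8) - 33 = 50*20 - 33 = 1000 - 33 = 967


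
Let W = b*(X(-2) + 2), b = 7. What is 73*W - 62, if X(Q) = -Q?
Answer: 1982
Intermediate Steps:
W = 28 (W = 7*(-1*(-2) + 2) = 7*(2 + 2) = 7*4 = 28)
73*W - 62 = 73*28 - 62 = 2044 - 62 = 1982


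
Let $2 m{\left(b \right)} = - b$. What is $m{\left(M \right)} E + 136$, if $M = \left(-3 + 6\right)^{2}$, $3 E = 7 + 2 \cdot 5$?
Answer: $\frac{221}{2} \approx 110.5$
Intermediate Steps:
$E = \frac{17}{3}$ ($E = \frac{7 + 2 \cdot 5}{3} = \frac{7 + 10}{3} = \frac{1}{3} \cdot 17 = \frac{17}{3} \approx 5.6667$)
$M = 9$ ($M = 3^{2} = 9$)
$m{\left(b \right)} = - \frac{b}{2}$ ($m{\left(b \right)} = \frac{\left(-1\right) b}{2} = - \frac{b}{2}$)
$m{\left(M \right)} E + 136 = \left(- \frac{1}{2}\right) 9 \cdot \frac{17}{3} + 136 = \left(- \frac{9}{2}\right) \frac{17}{3} + 136 = - \frac{51}{2} + 136 = \frac{221}{2}$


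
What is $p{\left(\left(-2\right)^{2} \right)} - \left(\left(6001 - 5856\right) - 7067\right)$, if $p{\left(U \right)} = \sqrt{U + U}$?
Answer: $6922 + 2 \sqrt{2} \approx 6924.8$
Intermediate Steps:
$p{\left(U \right)} = \sqrt{2} \sqrt{U}$ ($p{\left(U \right)} = \sqrt{2 U} = \sqrt{2} \sqrt{U}$)
$p{\left(\left(-2\right)^{2} \right)} - \left(\left(6001 - 5856\right) - 7067\right) = \sqrt{2} \sqrt{\left(-2\right)^{2}} - \left(\left(6001 - 5856\right) - 7067\right) = \sqrt{2} \sqrt{4} - \left(145 - 7067\right) = \sqrt{2} \cdot 2 - -6922 = 2 \sqrt{2} + 6922 = 6922 + 2 \sqrt{2}$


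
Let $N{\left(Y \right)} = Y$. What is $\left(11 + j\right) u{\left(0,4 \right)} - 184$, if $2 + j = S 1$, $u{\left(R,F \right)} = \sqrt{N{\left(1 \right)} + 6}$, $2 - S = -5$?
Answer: $-184 + 16 \sqrt{7} \approx -141.67$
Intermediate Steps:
$S = 7$ ($S = 2 - -5 = 2 + 5 = 7$)
$u{\left(R,F \right)} = \sqrt{7}$ ($u{\left(R,F \right)} = \sqrt{1 + 6} = \sqrt{7}$)
$j = 5$ ($j = -2 + 7 \cdot 1 = -2 + 7 = 5$)
$\left(11 + j\right) u{\left(0,4 \right)} - 184 = \left(11 + 5\right) \sqrt{7} - 184 = 16 \sqrt{7} - 184 = -184 + 16 \sqrt{7}$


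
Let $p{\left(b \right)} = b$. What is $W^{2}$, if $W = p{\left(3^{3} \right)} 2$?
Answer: $2916$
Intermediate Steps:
$W = 54$ ($W = 3^{3} \cdot 2 = 27 \cdot 2 = 54$)
$W^{2} = 54^{2} = 2916$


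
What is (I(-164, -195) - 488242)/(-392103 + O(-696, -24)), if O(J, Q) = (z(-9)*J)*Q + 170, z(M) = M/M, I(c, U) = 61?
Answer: 488181/375229 ≈ 1.3010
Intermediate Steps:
z(M) = 1
O(J, Q) = 170 + J*Q (O(J, Q) = (1*J)*Q + 170 = J*Q + 170 = 170 + J*Q)
(I(-164, -195) - 488242)/(-392103 + O(-696, -24)) = (61 - 488242)/(-392103 + (170 - 696*(-24))) = -488181/(-392103 + (170 + 16704)) = -488181/(-392103 + 16874) = -488181/(-375229) = -488181*(-1/375229) = 488181/375229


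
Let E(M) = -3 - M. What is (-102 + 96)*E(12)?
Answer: 90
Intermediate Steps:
(-102 + 96)*E(12) = (-102 + 96)*(-3 - 1*12) = -6*(-3 - 12) = -6*(-15) = 90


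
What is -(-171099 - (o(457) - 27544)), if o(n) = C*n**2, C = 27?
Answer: 5782478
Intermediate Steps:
o(n) = 27*n**2
-(-171099 - (o(457) - 27544)) = -(-171099 - (27*457**2 - 27544)) = -(-171099 - (27*208849 - 27544)) = -(-171099 - (5638923 - 27544)) = -(-171099 - 1*5611379) = -(-171099 - 5611379) = -1*(-5782478) = 5782478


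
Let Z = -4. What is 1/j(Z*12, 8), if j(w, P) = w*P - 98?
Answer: -1/482 ≈ -0.0020747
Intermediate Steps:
j(w, P) = -98 + P*w (j(w, P) = P*w - 98 = -98 + P*w)
1/j(Z*12, 8) = 1/(-98 + 8*(-4*12)) = 1/(-98 + 8*(-48)) = 1/(-98 - 384) = 1/(-482) = -1/482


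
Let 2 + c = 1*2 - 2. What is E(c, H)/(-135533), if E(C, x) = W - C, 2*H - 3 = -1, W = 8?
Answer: -10/135533 ≈ -7.3783e-5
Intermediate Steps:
H = 1 (H = 3/2 + (½)*(-1) = 3/2 - ½ = 1)
c = -2 (c = -2 + (1*2 - 2) = -2 + (2 - 2) = -2 + 0 = -2)
E(C, x) = 8 - C
E(c, H)/(-135533) = (8 - 1*(-2))/(-135533) = (8 + 2)*(-1/135533) = 10*(-1/135533) = -10/135533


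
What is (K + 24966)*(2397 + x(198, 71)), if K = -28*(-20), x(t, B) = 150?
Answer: 65014722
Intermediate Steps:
K = 560
(K + 24966)*(2397 + x(198, 71)) = (560 + 24966)*(2397 + 150) = 25526*2547 = 65014722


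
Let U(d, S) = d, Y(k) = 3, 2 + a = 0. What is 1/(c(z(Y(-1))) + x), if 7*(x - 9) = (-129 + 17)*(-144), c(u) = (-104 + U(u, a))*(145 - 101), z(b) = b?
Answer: -1/2131 ≈ -0.00046926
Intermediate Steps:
a = -2 (a = -2 + 0 = -2)
c(u) = -4576 + 44*u (c(u) = (-104 + u)*(145 - 101) = (-104 + u)*44 = -4576 + 44*u)
x = 2313 (x = 9 + ((-129 + 17)*(-144))/7 = 9 + (-112*(-144))/7 = 9 + (⅐)*16128 = 9 + 2304 = 2313)
1/(c(z(Y(-1))) + x) = 1/((-4576 + 44*3) + 2313) = 1/((-4576 + 132) + 2313) = 1/(-4444 + 2313) = 1/(-2131) = -1/2131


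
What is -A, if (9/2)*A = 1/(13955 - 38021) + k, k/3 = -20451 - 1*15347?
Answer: 2584544005/108297 ≈ 23865.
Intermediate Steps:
k = -107394 (k = 3*(-20451 - 1*15347) = 3*(-20451 - 15347) = 3*(-35798) = -107394)
A = -2584544005/108297 (A = 2*(1/(13955 - 38021) - 107394)/9 = 2*(1/(-24066) - 107394)/9 = 2*(-1/24066 - 107394)/9 = (2/9)*(-2584544005/24066) = -2584544005/108297 ≈ -23865.)
-A = -1*(-2584544005/108297) = 2584544005/108297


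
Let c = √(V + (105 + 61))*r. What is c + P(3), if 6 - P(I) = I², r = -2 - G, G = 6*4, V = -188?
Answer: -3 - 26*I*√22 ≈ -3.0 - 121.95*I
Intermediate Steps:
G = 24
r = -26 (r = -2 - 1*24 = -2 - 24 = -26)
c = -26*I*√22 (c = √(-188 + (105 + 61))*(-26) = √(-188 + 166)*(-26) = √(-22)*(-26) = (I*√22)*(-26) = -26*I*√22 ≈ -121.95*I)
P(I) = 6 - I²
c + P(3) = -26*I*√22 + (6 - 1*3²) = -26*I*√22 + (6 - 1*9) = -26*I*√22 + (6 - 9) = -26*I*√22 - 3 = -3 - 26*I*√22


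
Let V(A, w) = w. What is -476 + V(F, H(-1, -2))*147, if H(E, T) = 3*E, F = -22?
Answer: -917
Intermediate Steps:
-476 + V(F, H(-1, -2))*147 = -476 + (3*(-1))*147 = -476 - 3*147 = -476 - 441 = -917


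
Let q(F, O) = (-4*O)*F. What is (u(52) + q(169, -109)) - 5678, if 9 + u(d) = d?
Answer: 68049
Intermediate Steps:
u(d) = -9 + d
q(F, O) = -4*F*O
(u(52) + q(169, -109)) - 5678 = ((-9 + 52) - 4*169*(-109)) - 5678 = (43 + 73684) - 5678 = 73727 - 5678 = 68049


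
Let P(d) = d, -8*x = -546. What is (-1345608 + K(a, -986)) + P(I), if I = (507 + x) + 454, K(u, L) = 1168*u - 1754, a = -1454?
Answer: -12178419/4 ≈ -3.0446e+6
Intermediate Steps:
x = 273/4 (x = -⅛*(-546) = 273/4 ≈ 68.250)
K(u, L) = -1754 + 1168*u
I = 4117/4 (I = (507 + 273/4) + 454 = 2301/4 + 454 = 4117/4 ≈ 1029.3)
(-1345608 + K(a, -986)) + P(I) = (-1345608 + (-1754 + 1168*(-1454))) + 4117/4 = (-1345608 + (-1754 - 1698272)) + 4117/4 = (-1345608 - 1700026) + 4117/4 = -3045634 + 4117/4 = -12178419/4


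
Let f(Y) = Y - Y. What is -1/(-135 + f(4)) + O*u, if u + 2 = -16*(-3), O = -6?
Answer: -37259/135 ≈ -275.99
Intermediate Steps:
f(Y) = 0
u = 46 (u = -2 - 16*(-3) = -2 + 48 = 46)
-1/(-135 + f(4)) + O*u = -1/(-135 + 0) - 6*46 = -1/(-135) - 276 = -1*(-1/135) - 276 = 1/135 - 276 = -37259/135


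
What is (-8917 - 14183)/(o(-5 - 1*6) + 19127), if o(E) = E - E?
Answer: -23100/19127 ≈ -1.2077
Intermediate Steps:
o(E) = 0
(-8917 - 14183)/(o(-5 - 1*6) + 19127) = (-8917 - 14183)/(0 + 19127) = -23100/19127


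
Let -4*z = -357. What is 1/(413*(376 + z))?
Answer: 4/768593 ≈ 5.2043e-6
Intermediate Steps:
z = 357/4 (z = -¼*(-357) = 357/4 ≈ 89.250)
1/(413*(376 + z)) = 1/(413*(376 + 357/4)) = 1/(413*(1861/4)) = 1/(768593/4) = 4/768593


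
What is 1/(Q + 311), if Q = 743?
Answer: 1/1054 ≈ 0.00094877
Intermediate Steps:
1/(Q + 311) = 1/(743 + 311) = 1/1054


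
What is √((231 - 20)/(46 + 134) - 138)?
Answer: I*√123145/30 ≈ 11.697*I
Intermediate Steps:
√((231 - 20)/(46 + 134) - 138) = √(211/180 - 138) = √(-24629/180) = I*√123145/30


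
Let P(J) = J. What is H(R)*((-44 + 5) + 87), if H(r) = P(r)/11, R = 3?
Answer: 144/11 ≈ 13.091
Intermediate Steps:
H(r) = r/11
H(R)*((-44 + 5) + 87) = ((1/11)*3)*((-44 + 5) + 87) = 3*(-39 + 87)/11 = (3/11)*48 = 144/11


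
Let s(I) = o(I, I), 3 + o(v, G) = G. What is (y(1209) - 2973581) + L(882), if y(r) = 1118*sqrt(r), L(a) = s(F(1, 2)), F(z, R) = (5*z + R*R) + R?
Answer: -2973573 + 1118*sqrt(1209) ≈ -2.9347e+6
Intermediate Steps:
F(z, R) = R + R**2 + 5*z (F(z, R) = (5*z + R**2) + R = (R**2 + 5*z) + R = R + R**2 + 5*z)
o(v, G) = -3 + G
s(I) = -3 + I
L(a) = 8 (L(a) = -3 + (2 + 2**2 + 5*1) = -3 + (2 + 4 + 5) = -3 + 11 = 8)
(y(1209) - 2973581) + L(882) = (1118*sqrt(1209) - 2973581) + 8 = (-2973581 + 1118*sqrt(1209)) + 8 = -2973573 + 1118*sqrt(1209)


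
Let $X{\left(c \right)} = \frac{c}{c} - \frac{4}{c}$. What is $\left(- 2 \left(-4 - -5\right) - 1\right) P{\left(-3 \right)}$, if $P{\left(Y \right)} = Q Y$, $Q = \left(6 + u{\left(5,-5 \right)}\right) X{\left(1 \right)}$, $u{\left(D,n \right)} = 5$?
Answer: $-297$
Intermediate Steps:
$X{\left(c \right)} = 1 - \frac{4}{c}$
$Q = -33$ ($Q = \left(6 + 5\right) \frac{-4 + 1}{1} = 11 \cdot 1 \left(-3\right) = 11 \left(-3\right) = -33$)
$P{\left(Y \right)} = - 33 Y$
$\left(- 2 \left(-4 - -5\right) - 1\right) P{\left(-3 \right)} = \left(- 2 \left(-4 - -5\right) - 1\right) \left(\left(-33\right) \left(-3\right)\right) = \left(- 2 \left(-4 + 5\right) - 1\right) 99 = \left(\left(-2\right) 1 - 1\right) 99 = \left(-2 - 1\right) 99 = \left(-3\right) 99 = -297$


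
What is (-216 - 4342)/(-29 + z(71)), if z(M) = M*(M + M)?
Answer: -4558/10053 ≈ -0.45340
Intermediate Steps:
z(M) = 2*M² (z(M) = M*(2*M) = 2*M²)
(-216 - 4342)/(-29 + z(71)) = (-216 - 4342)/(-29 + 2*71²) = -4558/(-29 + 2*5041) = -4558/(-29 + 10082) = -4558/10053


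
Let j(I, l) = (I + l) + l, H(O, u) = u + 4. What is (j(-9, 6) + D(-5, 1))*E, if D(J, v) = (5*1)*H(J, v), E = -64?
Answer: -1792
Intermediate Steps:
H(O, u) = 4 + u
j(I, l) = I + 2*l
D(J, v) = 20 + 5*v (D(J, v) = (5*1)*(4 + v) = 5*(4 + v) = 20 + 5*v)
(j(-9, 6) + D(-5, 1))*E = ((-9 + 2*6) + (20 + 5*1))*(-64) = ((-9 + 12) + (20 + 5))*(-64) = (3 + 25)*(-64) = 28*(-64) = -1792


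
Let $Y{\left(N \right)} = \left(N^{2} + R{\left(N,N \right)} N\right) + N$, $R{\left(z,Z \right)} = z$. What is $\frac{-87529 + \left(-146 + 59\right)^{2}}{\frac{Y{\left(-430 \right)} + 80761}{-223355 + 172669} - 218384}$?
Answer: $\frac{810570512}{2213892311} \approx 0.36613$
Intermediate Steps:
$Y{\left(N \right)} = N + 2 N^{2}$ ($Y{\left(N \right)} = \left(N^{2} + N N\right) + N = \left(N^{2} + N^{2}\right) + N = 2 N^{2} + N = N + 2 N^{2}$)
$\frac{-87529 + \left(-146 + 59\right)^{2}}{\frac{Y{\left(-430 \right)} + 80761}{-223355 + 172669} - 218384} = \frac{-87529 + \left(-146 + 59\right)^{2}}{\frac{- 430 \left(1 + 2 \left(-430\right)\right) + 80761}{-223355 + 172669} - 218384} = \frac{-87529 + \left(-87\right)^{2}}{\frac{- 430 \left(1 - 860\right) + 80761}{-50686} - 218384} = \frac{-87529 + 7569}{\left(\left(-430\right) \left(-859\right) + 80761\right) \left(- \frac{1}{50686}\right) - 218384} = - \frac{79960}{\left(369370 + 80761\right) \left(- \frac{1}{50686}\right) - 218384} = - \frac{79960}{450131 \left(- \frac{1}{50686}\right) - 218384} = - \frac{79960}{- \frac{450131}{50686} - 218384} = - \frac{79960}{- \frac{11069461555}{50686}} = \left(-79960\right) \left(- \frac{50686}{11069461555}\right) = \frac{810570512}{2213892311}$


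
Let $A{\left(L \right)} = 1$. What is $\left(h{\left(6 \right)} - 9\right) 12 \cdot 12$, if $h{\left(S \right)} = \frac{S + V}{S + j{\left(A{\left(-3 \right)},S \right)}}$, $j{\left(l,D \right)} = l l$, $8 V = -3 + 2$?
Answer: $- \frac{8226}{7} \approx -1175.1$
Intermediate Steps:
$V = - \frac{1}{8}$ ($V = \frac{-3 + 2}{8} = \frac{1}{8} \left(-1\right) = - \frac{1}{8} \approx -0.125$)
$j{\left(l,D \right)} = l^{2}$
$h{\left(S \right)} = \frac{- \frac{1}{8} + S}{1 + S}$ ($h{\left(S \right)} = \frac{S - \frac{1}{8}}{S + 1^{2}} = \frac{- \frac{1}{8} + S}{S + 1} = \frac{- \frac{1}{8} + S}{1 + S}$)
$\left(h{\left(6 \right)} - 9\right) 12 \cdot 12 = \left(\frac{- \frac{1}{8} + 6}{1 + 6} - 9\right) 12 \cdot 12 = \left(\frac{1}{7} \cdot \frac{47}{8} - 9\right) 12 \cdot 12 = \left(\frac{47}{56} - 9\right) 12 \cdot 12 = \left(- \frac{457}{56}\right) 12 \cdot 12 = \left(- \frac{1371}{14}\right) 12 = - \frac{8226}{7}$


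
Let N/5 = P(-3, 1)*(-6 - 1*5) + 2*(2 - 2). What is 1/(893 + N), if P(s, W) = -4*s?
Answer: 1/233 ≈ 0.0042918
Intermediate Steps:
N = -660 (N = 5*((-4*(-3))*(-6 - 1*5) + 2*(2 - 2)) = 5*(12*(-6 - 5) + 2*0) = 5*(12*(-11) + 0) = 5*(-132 + 0) = 5*(-132) = -660)
1/(893 + N) = 1/(893 - 660) = 1/233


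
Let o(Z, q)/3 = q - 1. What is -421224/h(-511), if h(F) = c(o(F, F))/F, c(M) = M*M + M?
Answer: 8968561/98240 ≈ 91.292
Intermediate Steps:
o(Z, q) = -3 + 3*q (o(Z, q) = 3*(q - 1) = 3*(-1 + q) = -3 + 3*q)
c(M) = M + M² (c(M) = M² + M = M + M²)
h(F) = (-3 + 3*F)*(-2 + 3*F)/F (h(F) = ((-3 + 3*F)*(1 + (-3 + 3*F)))/F = ((-3 + 3*F)*(-2 + 3*F))/F = (-3 + 3*F)*(-2 + 3*F)/F)
-421224/h(-511) = -421224/(-15 + 6/(-511) + 9*(-511)) = -421224/(-15 + 6*(-1/511) - 4599) = -421224/(-15 - 6/511 - 4599) = -421224/(-2357760/511) = -421224*(-511/2357760) = 8968561/98240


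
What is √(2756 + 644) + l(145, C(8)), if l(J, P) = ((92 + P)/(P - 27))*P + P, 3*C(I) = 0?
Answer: 10*√34 ≈ 58.310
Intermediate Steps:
C(I) = 0 (C(I) = (⅓)*0 = 0)
l(J, P) = P + P*(92 + P)/(-27 + P) (l(J, P) = ((92 + P)/(-27 + P))*P + P = P*(92 + P)/(-27 + P) + P = P + P*(92 + P)/(-27 + P))
√(2756 + 644) + l(145, C(8)) = √(2756 + 644) + 0*(65 + 2*0)/(-27 + 0) = √3400 + 0*(65 + 0)/(-27) = 10*√34 + 0*(-1/27)*65 = 10*√34 + 0 = 10*√34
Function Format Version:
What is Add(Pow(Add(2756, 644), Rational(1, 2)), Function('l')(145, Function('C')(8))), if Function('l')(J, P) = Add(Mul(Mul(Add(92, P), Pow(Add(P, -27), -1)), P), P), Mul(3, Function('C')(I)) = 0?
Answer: Mul(10, Pow(34, Rational(1, 2))) ≈ 58.310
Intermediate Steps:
Function('C')(I) = 0 (Function('C')(I) = Mul(Rational(1, 3), 0) = 0)
Function('l')(J, P) = Add(P, Mul(P, Pow(Add(-27, P), -1), Add(92, P))) (Function('l')(J, P) = Add(Mul(Mul(Add(92, P), Pow(Add(-27, P), -1)), P), P) = Add(Mul(Mul(Pow(Add(-27, P), -1), Add(92, P)), P), P) = Add(Mul(P, Pow(Add(-27, P), -1), Add(92, P)), P) = Add(P, Mul(P, Pow(Add(-27, P), -1), Add(92, P))))
Add(Pow(Add(2756, 644), Rational(1, 2)), Function('l')(145, Function('C')(8))) = Add(Pow(Add(2756, 644), Rational(1, 2)), Mul(0, Pow(Add(-27, 0), -1), Add(65, Mul(2, 0)))) = Add(Pow(3400, Rational(1, 2)), Mul(0, Pow(-27, -1), Add(65, 0))) = Add(Mul(10, Pow(34, Rational(1, 2))), Mul(0, Rational(-1, 27), 65)) = Add(Mul(10, Pow(34, Rational(1, 2))), 0) = Mul(10, Pow(34, Rational(1, 2)))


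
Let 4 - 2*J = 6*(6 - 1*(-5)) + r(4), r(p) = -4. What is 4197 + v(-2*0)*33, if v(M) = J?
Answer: 3240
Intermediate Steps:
J = -29 (J = 2 - (6*(6 - 1*(-5)) - 4)/2 = 2 - (6*(6 + 5) - 4)/2 = 2 - (6*11 - 4)/2 = 2 - (66 - 4)/2 = 2 - 1/2*62 = 2 - 31 = -29)
v(M) = -29
4197 + v(-2*0)*33 = 4197 - 29*33 = 4197 - 957 = 3240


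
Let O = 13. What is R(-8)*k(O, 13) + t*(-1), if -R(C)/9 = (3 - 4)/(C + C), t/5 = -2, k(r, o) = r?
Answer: 43/16 ≈ 2.6875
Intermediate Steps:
t = -10 (t = 5*(-2) = -10)
R(C) = 9/(2*C) (R(C) = -9*(3 - 4)/(C + C) = -(-9)/(2*C) = 9/(2*C))
R(-8)*k(O, 13) + t*(-1) = ((9/2)/(-8))*13 - 10*(-1) = ((9/2)*(-⅛))*13 + 10 = -9/16*13 + 10 = -117/16 + 10 = 43/16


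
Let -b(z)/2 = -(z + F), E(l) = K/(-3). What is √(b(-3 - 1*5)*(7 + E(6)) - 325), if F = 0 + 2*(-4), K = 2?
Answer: I*√4749/3 ≈ 22.971*I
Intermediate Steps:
F = -8 (F = 0 - 8 = -8)
E(l) = -⅔ (E(l) = 2/(-3) = 2*(-⅓) = -⅔)
b(z) = -16 + 2*z (b(z) = -(-2)*(z - 8) = -(-2)*(-8 + z) = -2*(8 - z) = -16 + 2*z)
√(b(-3 - 1*5)*(7 + E(6)) - 325) = √((-16 + 2*(-3 - 1*5))*(7 - ⅔) - 325) = √((-16 + 2*(-3 - 5))*(19/3) - 325) = √((-16 + 2*(-8))*(19/3) - 325) = √((-16 - 16)*(19/3) - 325) = √(-32*19/3 - 325) = √(-608/3 - 325) = √(-1583/3) = I*√4749/3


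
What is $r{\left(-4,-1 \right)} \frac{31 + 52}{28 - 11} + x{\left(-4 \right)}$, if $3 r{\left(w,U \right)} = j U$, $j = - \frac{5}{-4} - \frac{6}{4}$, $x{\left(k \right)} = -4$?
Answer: $- \frac{733}{204} \approx -3.5931$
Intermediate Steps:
$j = - \frac{1}{4}$ ($j = \left(-5\right) \left(- \frac{1}{4}\right) - \frac{3}{2} = \frac{5}{4} - \frac{3}{2} = - \frac{1}{4} \approx -0.25$)
$r{\left(w,U \right)} = - \frac{U}{12}$ ($r{\left(w,U \right)} = \frac{\left(- \frac{1}{4}\right) U}{3} = - \frac{U}{12}$)
$r{\left(-4,-1 \right)} \frac{31 + 52}{28 - 11} + x{\left(-4 \right)} = \left(- \frac{1}{12}\right) \left(-1\right) \frac{31 + 52}{28 - 11} - 4 = \frac{83 \cdot \frac{1}{17}}{12} - 4 = \frac{1}{12} \cdot \frac{83}{17} - 4 = \frac{83}{204} - 4 = - \frac{733}{204}$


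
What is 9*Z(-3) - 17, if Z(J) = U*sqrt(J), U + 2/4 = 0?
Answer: -17 - 9*I*sqrt(3)/2 ≈ -17.0 - 7.7942*I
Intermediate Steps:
U = -1/2 (U = -1/2 + 0 = -1/2 ≈ -0.50000)
Z(J) = -sqrt(J)/2
9*Z(-3) - 17 = 9*(-I*sqrt(3)/2) - 17 = -9*I*sqrt(3)/2 - 17 = -17 - 9*I*sqrt(3)/2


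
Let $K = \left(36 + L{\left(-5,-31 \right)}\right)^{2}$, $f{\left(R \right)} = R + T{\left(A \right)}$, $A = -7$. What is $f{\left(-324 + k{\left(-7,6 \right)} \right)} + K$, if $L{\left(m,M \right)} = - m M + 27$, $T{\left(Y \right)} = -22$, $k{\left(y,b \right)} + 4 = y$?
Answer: $8107$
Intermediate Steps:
$k{\left(y,b \right)} = -4 + y$
$L{\left(m,M \right)} = 27 - M m$ ($L{\left(m,M \right)} = - M m + 27 = 27 - M m$)
$f{\left(R \right)} = -22 + R$ ($f{\left(R \right)} = R - 22 = -22 + R$)
$K = 8464$ ($K = \left(36 + \left(27 - \left(-31\right) \left(-5\right)\right)\right)^{2} = \left(36 + \left(27 - 155\right)\right)^{2} = \left(36 - 128\right)^{2} = \left(-92\right)^{2} = 8464$)
$f{\left(-324 + k{\left(-7,6 \right)} \right)} + K = \left(-22 - 335\right) + 8464 = -357 + 8464 = 8107$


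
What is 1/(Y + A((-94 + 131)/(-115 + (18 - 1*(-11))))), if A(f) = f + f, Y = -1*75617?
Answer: -43/3251568 ≈ -1.3224e-5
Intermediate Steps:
Y = -75617
A(f) = 2*f
1/(Y + A((-94 + 131)/(-115 + (18 - 1*(-11))))) = 1/(-75617 + 2*((-94 + 131)/(-115 + (18 - 1*(-11))))) = 1/(-75617 + 2*(37/(-115 + (18 + 11)))) = 1/(-75617 + 2*(37/(-115 + 29))) = 1/(-75617 + 2*(37/(-86))) = 1/(-75617 + 2*(37*(-1/86))) = 1/(-75617 + 2*(-37/86)) = 1/(-75617 - 37/43) = 1/(-3251568/43) = -43/3251568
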